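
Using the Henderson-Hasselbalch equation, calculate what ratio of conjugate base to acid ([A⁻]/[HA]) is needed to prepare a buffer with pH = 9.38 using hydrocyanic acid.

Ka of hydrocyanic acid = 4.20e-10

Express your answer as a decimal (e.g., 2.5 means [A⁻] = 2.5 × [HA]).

pKa = -log(4.20e-10) = 9.3768. pH = pKa + log([A⁻]/[HA]), so log([A⁻]/[HA]) = pH − pKa = 9.38 − 9.3768 = 0.0032. [A⁻]/[HA] = 10^(0.0032) = 1.01

[A⁻]/[HA] = 1.01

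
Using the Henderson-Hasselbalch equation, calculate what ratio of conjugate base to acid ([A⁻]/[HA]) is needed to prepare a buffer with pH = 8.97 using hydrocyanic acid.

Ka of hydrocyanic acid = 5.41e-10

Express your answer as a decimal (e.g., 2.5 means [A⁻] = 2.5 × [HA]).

pKa = -log(5.41e-10) = 9.2668. pH = pKa + log([A⁻]/[HA]), so log([A⁻]/[HA]) = pH − pKa = 8.97 − 9.2668 = -0.2968. [A⁻]/[HA] = 10^(-0.2968) = 0.505

[A⁻]/[HA] = 0.505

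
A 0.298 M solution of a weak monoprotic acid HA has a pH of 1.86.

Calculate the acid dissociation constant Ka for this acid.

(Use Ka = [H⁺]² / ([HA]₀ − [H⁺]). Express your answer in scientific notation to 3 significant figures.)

[H⁺] = 10^(−pH) = 10^(−1.86) = 1.380e-02 M. For HA ⇌ H⁺ + A⁻, Ka = [H⁺][A⁻]/[HA] = [H⁺]² / ([HA]₀ − [H⁺]) = (1.380e-02)² / (0.298 − 1.380e-02) = 6.70e-04.

K_a = 6.70e-04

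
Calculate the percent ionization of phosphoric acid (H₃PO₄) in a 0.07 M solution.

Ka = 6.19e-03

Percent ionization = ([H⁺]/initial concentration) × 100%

Using Ka equilibrium: x² + Ka×x - Ka×C = 0. Solving: [H⁺] = 1.7950e-02. Percent = (1.7950e-02/0.07) × 100

Percent ionization = 25.6%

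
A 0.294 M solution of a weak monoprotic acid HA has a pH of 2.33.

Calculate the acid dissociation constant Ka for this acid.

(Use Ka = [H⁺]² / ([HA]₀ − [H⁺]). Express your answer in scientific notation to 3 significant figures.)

[H⁺] = 10^(−pH) = 10^(−2.33) = 4.677e-03 M. For HA ⇌ H⁺ + A⁻, Ka = [H⁺][A⁻]/[HA] = [H⁺]² / ([HA]₀ − [H⁺]) = (4.677e-03)² / (0.294 − 4.677e-03) = 7.56e-05.

K_a = 7.56e-05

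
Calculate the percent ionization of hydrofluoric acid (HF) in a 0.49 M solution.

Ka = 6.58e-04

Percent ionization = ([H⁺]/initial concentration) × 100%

Using Ka equilibrium: x² + Ka×x - Ka×C = 0. Solving: [H⁺] = 1.7630e-02. Percent = (1.7630e-02/0.49) × 100

Percent ionization = 3.6%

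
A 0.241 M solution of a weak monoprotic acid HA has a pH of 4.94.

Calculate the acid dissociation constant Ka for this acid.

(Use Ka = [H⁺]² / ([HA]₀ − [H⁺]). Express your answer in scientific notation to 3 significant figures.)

[H⁺] = 10^(−pH) = 10^(−4.94) = 1.148e-05 M. For HA ⇌ H⁺ + A⁻, Ka = [H⁺][A⁻]/[HA] = [H⁺]² / ([HA]₀ − [H⁺]) = (1.148e-05)² / (0.241 − 1.148e-05) = 5.47e-10.

K_a = 5.47e-10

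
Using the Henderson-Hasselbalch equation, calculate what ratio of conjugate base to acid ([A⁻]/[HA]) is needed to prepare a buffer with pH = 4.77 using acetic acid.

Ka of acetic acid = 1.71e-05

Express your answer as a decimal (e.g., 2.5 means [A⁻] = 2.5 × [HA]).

pKa = -log(1.71e-05) = 4.7670. pH = pKa + log([A⁻]/[HA]), so log([A⁻]/[HA]) = pH − pKa = 4.77 − 4.7670 = 0.0030. [A⁻]/[HA] = 10^(0.0030) = 1.01

[A⁻]/[HA] = 1.01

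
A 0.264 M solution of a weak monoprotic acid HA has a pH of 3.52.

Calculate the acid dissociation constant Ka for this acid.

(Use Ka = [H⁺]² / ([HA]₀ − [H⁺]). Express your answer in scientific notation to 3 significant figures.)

[H⁺] = 10^(−pH) = 10^(−3.52) = 3.020e-04 M. For HA ⇌ H⁺ + A⁻, Ka = [H⁺][A⁻]/[HA] = [H⁺]² / ([HA]₀ − [H⁺]) = (3.020e-04)² / (0.264 − 3.020e-04) = 3.46e-07.

K_a = 3.46e-07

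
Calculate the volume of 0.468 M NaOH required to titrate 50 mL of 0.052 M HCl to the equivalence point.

At equivalence: moles acid = moles base. moles HCl = 0.052 × 50/1000 = 0.0026 mol. V_base = moles / 0.468 × 1000 = 5.6 mL.

V_{base} = 5.6 mL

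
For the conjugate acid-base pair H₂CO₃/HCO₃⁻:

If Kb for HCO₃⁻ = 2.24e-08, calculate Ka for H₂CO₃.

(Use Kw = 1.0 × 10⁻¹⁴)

For a conjugate pair Ka × Kb = Kw, so Ka = Kw/Kb = 1.0 × 10⁻¹⁴ / 2.24e-08 = 4.46e-07.

K_a = 4.46e-07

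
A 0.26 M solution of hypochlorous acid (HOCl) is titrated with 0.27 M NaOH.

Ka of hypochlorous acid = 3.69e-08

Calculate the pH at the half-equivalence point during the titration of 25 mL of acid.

At half-equivalence [HA] = [A⁻], so Henderson-Hasselbalch gives pH = pKa = -log(3.69e-08) = 7.43.

pH = pKa = 7.43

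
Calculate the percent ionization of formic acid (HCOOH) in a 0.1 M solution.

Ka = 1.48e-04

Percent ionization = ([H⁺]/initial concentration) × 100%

Using Ka equilibrium: x² + Ka×x - Ka×C = 0. Solving: [H⁺] = 3.7738e-03. Percent = (3.7738e-03/0.1) × 100

Percent ionization = 3.77%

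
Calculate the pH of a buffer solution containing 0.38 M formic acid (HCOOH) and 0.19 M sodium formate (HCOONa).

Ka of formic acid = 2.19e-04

pKa = -log(2.19e-04) = 3.66. pH = pKa + log([A⁻]/[HA]) = 3.66 + log(0.19/0.38)

pH = 3.36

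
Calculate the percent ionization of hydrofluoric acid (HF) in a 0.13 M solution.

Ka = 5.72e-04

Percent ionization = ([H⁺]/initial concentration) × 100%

Using Ka equilibrium: x² + Ka×x - Ka×C = 0. Solving: [H⁺] = 8.3420e-03. Percent = (8.3420e-03/0.13) × 100

Percent ionization = 6.42%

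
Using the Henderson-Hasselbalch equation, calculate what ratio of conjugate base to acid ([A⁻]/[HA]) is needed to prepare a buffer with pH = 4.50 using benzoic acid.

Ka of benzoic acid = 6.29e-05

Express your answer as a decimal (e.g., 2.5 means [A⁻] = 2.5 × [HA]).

pKa = -log(6.29e-05) = 4.2013. pH = pKa + log([A⁻]/[HA]), so log([A⁻]/[HA]) = pH − pKa = 4.50 − 4.2013 = 0.2987. [A⁻]/[HA] = 10^(0.2987) = 1.99

[A⁻]/[HA] = 1.99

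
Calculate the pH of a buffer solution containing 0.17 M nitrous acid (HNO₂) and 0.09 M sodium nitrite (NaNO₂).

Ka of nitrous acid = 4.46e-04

pKa = -log(4.46e-04) = 3.35. pH = pKa + log([A⁻]/[HA]) = 3.35 + log(0.09/0.17)

pH = 3.07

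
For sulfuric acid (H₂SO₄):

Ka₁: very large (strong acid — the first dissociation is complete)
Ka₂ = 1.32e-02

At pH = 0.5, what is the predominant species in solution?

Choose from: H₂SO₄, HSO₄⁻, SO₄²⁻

The first dissociation is complete, so H₂SO₄ itself is never the predominant species in water; pKa₂ = -log(1.32e-02) = 1.88. For a polyprotic acid the predominant species crosses at each pKa: below pKa_n the protonated form dominates, above it the deprotonated form does. At pH = 0.5, the predominant species is HSO₄⁻.

HSO₄⁻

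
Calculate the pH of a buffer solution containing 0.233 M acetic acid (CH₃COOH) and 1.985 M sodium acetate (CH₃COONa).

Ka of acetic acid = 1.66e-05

pKa = -log(1.66e-05) = 4.78. pH = pKa + log([A⁻]/[HA]) = 4.78 + log(1.985/0.233)

pH = 5.71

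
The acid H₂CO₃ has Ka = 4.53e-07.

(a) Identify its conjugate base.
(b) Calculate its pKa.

(a) The conjugate base is formed by removing one H⁺ from H₂CO₃, giving HCO₃⁻. (b) pKa = -log(Ka) = -log(4.53e-07) = 6.34.

Conjugate base: HCO₃⁻; pK_a = 6.34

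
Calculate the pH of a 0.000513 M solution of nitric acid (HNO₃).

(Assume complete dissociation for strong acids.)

[H⁺] = 0.000513 M for strong acid. pH = -log[H⁺] = -log(0.000513)

pH = 3.29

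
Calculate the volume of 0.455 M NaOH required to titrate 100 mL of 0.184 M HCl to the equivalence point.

At equivalence: moles acid = moles base. moles HCl = 0.184 × 100/1000 = 0.0184 mol. V_base = moles / 0.455 × 1000 = 40.4 mL.

V_{base} = 40.4 mL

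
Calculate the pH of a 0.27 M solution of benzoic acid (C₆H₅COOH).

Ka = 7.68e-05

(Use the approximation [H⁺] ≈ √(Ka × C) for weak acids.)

[H⁺] = √(Ka × C) = √(7.68e-05 × 0.27) = 4.5537e-03. pH = -log(4.5537e-03)

pH = 2.34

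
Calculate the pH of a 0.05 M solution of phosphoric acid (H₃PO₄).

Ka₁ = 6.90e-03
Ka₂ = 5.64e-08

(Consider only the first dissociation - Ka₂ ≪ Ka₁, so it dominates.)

First dissociation dominates. From Ka₁ = [H⁺][HA⁻]/[H₂A], x² + Ka₁·x − Ka₁·C = 0 with C = 0.05 M and Ka₁ = 6.90e-03. Solving: [H⁺] = (−Ka₁ + √(Ka₁² + 4·Ka₁·C)) / 2 = 1.5442e-02 M. pH = -log(1.5442e-02) = 1.81.

pH = 1.81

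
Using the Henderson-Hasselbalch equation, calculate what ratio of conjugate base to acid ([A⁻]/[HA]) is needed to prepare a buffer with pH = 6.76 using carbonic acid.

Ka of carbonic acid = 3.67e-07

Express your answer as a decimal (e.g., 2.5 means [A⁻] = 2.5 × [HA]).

pKa = -log(3.67e-07) = 6.4353. pH = pKa + log([A⁻]/[HA]), so log([A⁻]/[HA]) = pH − pKa = 6.76 − 6.4353 = 0.3247. [A⁻]/[HA] = 10^(0.3247) = 2.11

[A⁻]/[HA] = 2.11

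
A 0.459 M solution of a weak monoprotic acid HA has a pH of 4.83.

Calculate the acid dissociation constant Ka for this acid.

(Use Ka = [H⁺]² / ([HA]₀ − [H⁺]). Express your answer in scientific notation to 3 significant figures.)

[H⁺] = 10^(−pH) = 10^(−4.83) = 1.479e-05 M. For HA ⇌ H⁺ + A⁻, Ka = [H⁺][A⁻]/[HA] = [H⁺]² / ([HA]₀ − [H⁺]) = (1.479e-05)² / (0.459 − 1.479e-05) = 4.77e-10.

K_a = 4.77e-10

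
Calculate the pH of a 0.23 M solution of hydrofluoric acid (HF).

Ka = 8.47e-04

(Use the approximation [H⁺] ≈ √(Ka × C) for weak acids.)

[H⁺] = √(Ka × C) = √(8.47e-04 × 0.23) = 1.3957e-02. pH = -log(1.3957e-02)

pH = 1.86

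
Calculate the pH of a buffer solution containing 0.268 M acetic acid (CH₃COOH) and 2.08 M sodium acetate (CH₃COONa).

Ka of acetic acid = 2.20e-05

pKa = -log(2.20e-05) = 4.66. pH = pKa + log([A⁻]/[HA]) = 4.66 + log(2.08/0.268)

pH = 5.55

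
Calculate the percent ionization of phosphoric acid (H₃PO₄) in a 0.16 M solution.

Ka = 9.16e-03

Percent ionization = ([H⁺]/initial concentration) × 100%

Using Ka equilibrium: x² + Ka×x - Ka×C = 0. Solving: [H⁺] = 3.3976e-02. Percent = (3.3976e-02/0.16) × 100

Percent ionization = 21.2%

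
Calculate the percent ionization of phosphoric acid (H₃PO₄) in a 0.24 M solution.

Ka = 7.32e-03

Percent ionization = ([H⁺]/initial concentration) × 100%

Using Ka equilibrium: x² + Ka×x - Ka×C = 0. Solving: [H⁺] = 3.8414e-02. Percent = (3.8414e-02/0.24) × 100

Percent ionization = 16%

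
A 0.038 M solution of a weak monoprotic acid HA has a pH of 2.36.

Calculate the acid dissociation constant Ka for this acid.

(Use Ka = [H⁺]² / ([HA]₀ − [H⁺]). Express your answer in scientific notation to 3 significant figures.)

[H⁺] = 10^(−pH) = 10^(−2.36) = 4.365e-03 M. For HA ⇌ H⁺ + A⁻, Ka = [H⁺][A⁻]/[HA] = [H⁺]² / ([HA]₀ − [H⁺]) = (4.365e-03)² / (0.038 − 4.365e-03) = 5.67e-04.

K_a = 5.67e-04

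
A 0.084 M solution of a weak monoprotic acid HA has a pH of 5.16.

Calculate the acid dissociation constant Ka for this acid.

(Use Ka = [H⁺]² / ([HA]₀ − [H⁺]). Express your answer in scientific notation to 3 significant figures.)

[H⁺] = 10^(−pH) = 10^(−5.16) = 6.918e-06 M. For HA ⇌ H⁺ + A⁻, Ka = [H⁺][A⁻]/[HA] = [H⁺]² / ([HA]₀ − [H⁺]) = (6.918e-06)² / (0.084 − 6.918e-06) = 5.70e-10.

K_a = 5.70e-10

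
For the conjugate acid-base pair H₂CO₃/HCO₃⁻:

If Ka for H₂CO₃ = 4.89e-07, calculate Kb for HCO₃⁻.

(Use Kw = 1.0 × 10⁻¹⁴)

For a conjugate pair Ka × Kb = Kw, so Kb = Kw/Ka = 1.0 × 10⁻¹⁴ / 4.89e-07 = 2.04e-08.

K_b = 2.04e-08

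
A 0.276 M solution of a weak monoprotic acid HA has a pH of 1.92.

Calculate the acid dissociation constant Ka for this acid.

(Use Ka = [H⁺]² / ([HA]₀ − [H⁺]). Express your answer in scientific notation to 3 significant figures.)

[H⁺] = 10^(−pH) = 10^(−1.92) = 1.202e-02 M. For HA ⇌ H⁺ + A⁻, Ka = [H⁺][A⁻]/[HA] = [H⁺]² / ([HA]₀ − [H⁺]) = (1.202e-02)² / (0.276 − 1.202e-02) = 5.48e-04.

K_a = 5.48e-04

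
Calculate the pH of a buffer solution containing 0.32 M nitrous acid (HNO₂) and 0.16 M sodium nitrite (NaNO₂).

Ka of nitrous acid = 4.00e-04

pKa = -log(4.00e-04) = 3.40. pH = pKa + log([A⁻]/[HA]) = 3.40 + log(0.16/0.32)

pH = 3.10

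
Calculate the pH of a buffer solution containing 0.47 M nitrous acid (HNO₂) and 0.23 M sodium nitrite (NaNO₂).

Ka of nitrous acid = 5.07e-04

pKa = -log(5.07e-04) = 3.29. pH = pKa + log([A⁻]/[HA]) = 3.29 + log(0.23/0.47)

pH = 2.98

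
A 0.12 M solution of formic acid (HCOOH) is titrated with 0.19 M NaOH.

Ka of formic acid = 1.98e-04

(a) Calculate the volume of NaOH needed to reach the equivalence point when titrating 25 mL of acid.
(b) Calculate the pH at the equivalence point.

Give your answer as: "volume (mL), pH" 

moles acid = 0.12 × 25/1000 = 0.003 mol; V_base = moles/0.19 × 1000 = 15.8 mL. At equivalence only the conjugate base is present: [A⁻] = 0.003/0.041 = 7.3548e-02 M. Kb = Kw/Ka = 5.05e-11; [OH⁻] = √(Kb × [A⁻]) = 1.9273e-06; pOH = 5.72; pH = 14 - pOH = 8.28.

V = 15.8 mL, pH = 8.28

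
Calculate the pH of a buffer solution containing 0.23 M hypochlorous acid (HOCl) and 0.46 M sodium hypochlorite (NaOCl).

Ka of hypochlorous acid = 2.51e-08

pKa = -log(2.51e-08) = 7.60. pH = pKa + log([A⁻]/[HA]) = 7.60 + log(0.46/0.23)

pH = 7.90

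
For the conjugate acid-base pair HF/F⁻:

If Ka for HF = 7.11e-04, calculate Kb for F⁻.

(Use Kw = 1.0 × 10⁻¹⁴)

For a conjugate pair Ka × Kb = Kw, so Kb = Kw/Ka = 1.0 × 10⁻¹⁴ / 7.11e-04 = 1.41e-11.

K_b = 1.41e-11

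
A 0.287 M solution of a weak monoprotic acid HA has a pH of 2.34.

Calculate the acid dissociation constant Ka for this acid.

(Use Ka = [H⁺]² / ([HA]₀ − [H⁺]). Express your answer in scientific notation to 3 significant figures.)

[H⁺] = 10^(−pH) = 10^(−2.34) = 4.571e-03 M. For HA ⇌ H⁺ + A⁻, Ka = [H⁺][A⁻]/[HA] = [H⁺]² / ([HA]₀ − [H⁺]) = (4.571e-03)² / (0.287 − 4.571e-03) = 7.40e-05.

K_a = 7.40e-05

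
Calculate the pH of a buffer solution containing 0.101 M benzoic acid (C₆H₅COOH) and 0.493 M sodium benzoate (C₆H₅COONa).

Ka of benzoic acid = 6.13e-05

pKa = -log(6.13e-05) = 4.21. pH = pKa + log([A⁻]/[HA]) = 4.21 + log(0.493/0.101)

pH = 4.90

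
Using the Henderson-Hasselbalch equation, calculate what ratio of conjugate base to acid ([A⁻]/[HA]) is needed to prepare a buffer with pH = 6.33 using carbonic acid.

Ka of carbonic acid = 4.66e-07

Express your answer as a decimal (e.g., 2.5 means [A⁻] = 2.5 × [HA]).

pKa = -log(4.66e-07) = 6.3316. pH = pKa + log([A⁻]/[HA]), so log([A⁻]/[HA]) = pH − pKa = 6.33 − 6.3316 = -0.0016. [A⁻]/[HA] = 10^(-0.0016) = 0.996

[A⁻]/[HA] = 0.996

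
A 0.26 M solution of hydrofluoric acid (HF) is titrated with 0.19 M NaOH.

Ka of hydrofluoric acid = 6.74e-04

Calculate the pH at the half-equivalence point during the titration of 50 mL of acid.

At half-equivalence [HA] = [A⁻], so Henderson-Hasselbalch gives pH = pKa = -log(6.74e-04) = 3.17.

pH = pKa = 3.17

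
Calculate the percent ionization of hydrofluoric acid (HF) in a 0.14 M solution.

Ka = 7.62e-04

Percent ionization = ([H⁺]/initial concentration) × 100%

Using Ka equilibrium: x² + Ka×x - Ka×C = 0. Solving: [H⁺] = 9.9546e-03. Percent = (9.9546e-03/0.14) × 100

Percent ionization = 7.11%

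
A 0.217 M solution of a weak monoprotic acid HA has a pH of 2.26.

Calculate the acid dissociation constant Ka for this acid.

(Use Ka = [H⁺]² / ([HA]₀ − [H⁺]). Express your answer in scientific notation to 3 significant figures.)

[H⁺] = 10^(−pH) = 10^(−2.26) = 5.495e-03 M. For HA ⇌ H⁺ + A⁻, Ka = [H⁺][A⁻]/[HA] = [H⁺]² / ([HA]₀ − [H⁺]) = (5.495e-03)² / (0.217 − 5.495e-03) = 1.43e-04.

K_a = 1.43e-04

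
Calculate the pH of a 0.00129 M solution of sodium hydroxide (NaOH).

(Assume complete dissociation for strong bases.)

[OH⁻] = 0.00129 M for strong base. pOH = -log[OH⁻] = 2.89, pH = 14 - pOH

pH = 11.11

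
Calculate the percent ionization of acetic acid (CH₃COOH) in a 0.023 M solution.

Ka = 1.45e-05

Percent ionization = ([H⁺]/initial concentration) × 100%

Using Ka equilibrium: x² + Ka×x - Ka×C = 0. Solving: [H⁺] = 5.7029e-04. Percent = (5.7029e-04/0.023) × 100

Percent ionization = 2.48%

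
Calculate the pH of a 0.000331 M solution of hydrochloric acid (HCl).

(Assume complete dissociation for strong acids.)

[H⁺] = 0.000331 M for strong acid. pH = -log[H⁺] = -log(0.000331)

pH = 3.48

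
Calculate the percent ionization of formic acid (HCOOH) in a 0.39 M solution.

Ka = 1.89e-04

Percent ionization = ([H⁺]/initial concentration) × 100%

Using Ka equilibrium: x² + Ka×x - Ka×C = 0. Solving: [H⁺] = 8.4915e-03. Percent = (8.4915e-03/0.39) × 100

Percent ionization = 2.18%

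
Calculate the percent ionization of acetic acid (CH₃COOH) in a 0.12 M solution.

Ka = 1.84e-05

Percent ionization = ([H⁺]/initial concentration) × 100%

Using Ka equilibrium: x² + Ka×x - Ka×C = 0. Solving: [H⁺] = 1.4768e-03. Percent = (1.4768e-03/0.12) × 100

Percent ionization = 1.23%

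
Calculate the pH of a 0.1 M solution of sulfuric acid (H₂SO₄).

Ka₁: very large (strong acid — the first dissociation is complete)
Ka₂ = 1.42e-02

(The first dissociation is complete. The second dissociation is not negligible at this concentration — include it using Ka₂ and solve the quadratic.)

First dissociation is complete: [H⁺]₀ = [HSO₄⁻]₀ = C = 0.1 M. Second dissociation HSO₄⁻ ⇌ H⁺ + SO₄²⁻: let x = [SO₄²⁻]. Ka₂ = (C + x)·x / (C − x) = 1.42e-02 → x² + (C + Ka₂)·x − Ka₂·C = 0 → x² + 0.11420·x − 1.420e-03 = 0. x = (−0.11420 + √(0.11420² + 4 × 1.420e-03)) / 2 = 1.1314e-02 M. [H⁺] = C + x = 0.1 + 1.1314e-02 = 1.1131e-01 M. pH = -log(1.1131e-01) = 0.95.

pH = 0.95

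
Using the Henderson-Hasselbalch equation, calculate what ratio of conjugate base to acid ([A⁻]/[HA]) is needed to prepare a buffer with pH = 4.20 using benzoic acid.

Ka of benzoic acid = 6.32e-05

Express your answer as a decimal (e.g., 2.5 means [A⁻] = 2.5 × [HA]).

pKa = -log(6.32e-05) = 4.1993. pH = pKa + log([A⁻]/[HA]), so log([A⁻]/[HA]) = pH − pKa = 4.20 − 4.1993 = 0.0007. [A⁻]/[HA] = 10^(0.0007) = 1.00

[A⁻]/[HA] = 1.00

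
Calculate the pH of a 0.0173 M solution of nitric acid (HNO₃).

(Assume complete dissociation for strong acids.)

[H⁺] = 0.0173 M for strong acid. pH = -log[H⁺] = -log(0.0173)

pH = 1.76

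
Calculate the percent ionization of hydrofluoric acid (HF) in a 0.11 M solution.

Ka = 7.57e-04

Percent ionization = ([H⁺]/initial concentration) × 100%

Using Ka equilibrium: x² + Ka×x - Ka×C = 0. Solving: [H⁺] = 8.7546e-03. Percent = (8.7546e-03/0.11) × 100

Percent ionization = 7.96%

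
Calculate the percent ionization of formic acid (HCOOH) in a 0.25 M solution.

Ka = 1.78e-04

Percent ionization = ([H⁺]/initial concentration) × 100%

Using Ka equilibrium: x² + Ka×x - Ka×C = 0. Solving: [H⁺] = 6.5824e-03. Percent = (6.5824e-03/0.25) × 100

Percent ionization = 2.63%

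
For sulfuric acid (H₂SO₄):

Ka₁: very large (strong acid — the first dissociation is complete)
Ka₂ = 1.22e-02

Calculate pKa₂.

pKa₂ = -log(Ka₂) = -log(1.22e-02) = 1.91.

pK_{a2} = 1.91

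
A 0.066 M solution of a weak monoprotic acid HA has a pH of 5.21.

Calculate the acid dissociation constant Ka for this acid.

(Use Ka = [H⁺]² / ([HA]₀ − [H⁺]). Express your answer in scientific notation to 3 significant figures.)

[H⁺] = 10^(−pH) = 10^(−5.21) = 6.166e-06 M. For HA ⇌ H⁺ + A⁻, Ka = [H⁺][A⁻]/[HA] = [H⁺]² / ([HA]₀ − [H⁺]) = (6.166e-06)² / (0.066 − 6.166e-06) = 5.76e-10.

K_a = 5.76e-10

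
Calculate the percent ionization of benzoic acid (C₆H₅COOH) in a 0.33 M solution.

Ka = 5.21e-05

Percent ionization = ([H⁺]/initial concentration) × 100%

Using Ka equilibrium: x² + Ka×x - Ka×C = 0. Solving: [H⁺] = 4.1205e-03. Percent = (4.1205e-03/0.33) × 100

Percent ionization = 1.25%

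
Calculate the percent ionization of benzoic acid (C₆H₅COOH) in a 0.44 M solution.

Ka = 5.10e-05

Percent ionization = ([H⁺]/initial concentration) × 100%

Using Ka equilibrium: x² + Ka×x - Ka×C = 0. Solving: [H⁺] = 4.7117e-03. Percent = (4.7117e-03/0.44) × 100

Percent ionization = 1.07%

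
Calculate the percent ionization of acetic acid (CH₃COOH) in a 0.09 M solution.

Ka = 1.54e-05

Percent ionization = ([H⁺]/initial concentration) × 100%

Using Ka equilibrium: x² + Ka×x - Ka×C = 0. Solving: [H⁺] = 1.1696e-03. Percent = (1.1696e-03/0.09) × 100

Percent ionization = 1.3%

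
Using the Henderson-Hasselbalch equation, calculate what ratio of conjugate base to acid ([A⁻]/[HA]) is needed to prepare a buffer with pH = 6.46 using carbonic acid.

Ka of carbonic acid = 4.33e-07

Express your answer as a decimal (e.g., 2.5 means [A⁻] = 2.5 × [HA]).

pKa = -log(4.33e-07) = 6.3635. pH = pKa + log([A⁻]/[HA]), so log([A⁻]/[HA]) = pH − pKa = 6.46 − 6.3635 = 0.0965. [A⁻]/[HA] = 10^(0.0965) = 1.25

[A⁻]/[HA] = 1.25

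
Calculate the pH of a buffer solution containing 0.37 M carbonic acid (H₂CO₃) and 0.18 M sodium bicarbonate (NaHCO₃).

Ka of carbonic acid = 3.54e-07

pKa = -log(3.54e-07) = 6.45. pH = pKa + log([A⁻]/[HA]) = 6.45 + log(0.18/0.37)

pH = 6.14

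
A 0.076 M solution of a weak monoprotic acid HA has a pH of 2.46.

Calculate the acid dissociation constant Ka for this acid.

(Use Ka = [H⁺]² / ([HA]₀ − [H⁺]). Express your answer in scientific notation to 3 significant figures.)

[H⁺] = 10^(−pH) = 10^(−2.46) = 3.467e-03 M. For HA ⇌ H⁺ + A⁻, Ka = [H⁺][A⁻]/[HA] = [H⁺]² / ([HA]₀ − [H⁺]) = (3.467e-03)² / (0.076 − 3.467e-03) = 1.66e-04.

K_a = 1.66e-04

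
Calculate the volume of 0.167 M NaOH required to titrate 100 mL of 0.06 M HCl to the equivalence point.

At equivalence: moles acid = moles base. moles HCl = 0.06 × 100/1000 = 0.006 mol. V_base = moles / 0.167 × 1000 = 35.9 mL.

V_{base} = 35.9 mL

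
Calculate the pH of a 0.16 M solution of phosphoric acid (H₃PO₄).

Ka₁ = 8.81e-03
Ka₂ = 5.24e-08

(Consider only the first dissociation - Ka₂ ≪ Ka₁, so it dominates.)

First dissociation dominates. From Ka₁ = [H⁺][HA⁻]/[H₂A], x² + Ka₁·x − Ka₁·C = 0 with C = 0.16 M and Ka₁ = 8.81e-03. Solving: [H⁺] = (−Ka₁ + √(Ka₁² + 4·Ka₁·C)) / 2 = 3.3397e-02 M. pH = -log(3.3397e-02) = 1.48.

pH = 1.48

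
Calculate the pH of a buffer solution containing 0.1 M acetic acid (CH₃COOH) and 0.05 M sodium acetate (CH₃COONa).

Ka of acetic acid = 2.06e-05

pKa = -log(2.06e-05) = 4.69. pH = pKa + log([A⁻]/[HA]) = 4.69 + log(0.05/0.1)

pH = 4.39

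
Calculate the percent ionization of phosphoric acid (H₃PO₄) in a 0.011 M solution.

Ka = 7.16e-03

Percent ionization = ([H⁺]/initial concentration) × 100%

Using Ka equilibrium: x² + Ka×x - Ka×C = 0. Solving: [H⁺] = 5.9896e-03. Percent = (5.9896e-03/0.011) × 100

Percent ionization = 54.5%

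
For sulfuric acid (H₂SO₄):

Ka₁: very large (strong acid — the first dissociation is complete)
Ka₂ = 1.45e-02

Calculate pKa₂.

pKa₂ = -log(Ka₂) = -log(1.45e-02) = 1.84.

pK_{a2} = 1.84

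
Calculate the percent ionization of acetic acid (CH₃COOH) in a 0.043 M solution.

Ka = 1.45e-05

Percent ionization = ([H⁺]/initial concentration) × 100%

Using Ka equilibrium: x² + Ka×x - Ka×C = 0. Solving: [H⁺] = 7.8240e-04. Percent = (7.8240e-04/0.043) × 100

Percent ionization = 1.82%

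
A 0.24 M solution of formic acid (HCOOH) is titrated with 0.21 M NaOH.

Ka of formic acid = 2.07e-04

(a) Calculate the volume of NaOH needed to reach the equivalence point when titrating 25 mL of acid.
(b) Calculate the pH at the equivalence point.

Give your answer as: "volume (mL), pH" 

moles acid = 0.24 × 25/1000 = 0.006 mol; V_base = moles/0.21 × 1000 = 28.6 mL. At equivalence only the conjugate base is present: [A⁻] = 0.006/0.054 = 1.1200e-01 M. Kb = Kw/Ka = 4.83e-11; [OH⁻] = √(Kb × [A⁻]) = 2.3261e-06; pOH = 5.63; pH = 14 - pOH = 8.37.

V = 28.6 mL, pH = 8.37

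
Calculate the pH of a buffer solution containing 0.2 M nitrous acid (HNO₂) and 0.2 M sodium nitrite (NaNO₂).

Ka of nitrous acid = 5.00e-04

pKa = -log(5.00e-04) = 3.30. pH = pKa + log([A⁻]/[HA]) = 3.30 + log(0.2/0.2)

pH = 3.30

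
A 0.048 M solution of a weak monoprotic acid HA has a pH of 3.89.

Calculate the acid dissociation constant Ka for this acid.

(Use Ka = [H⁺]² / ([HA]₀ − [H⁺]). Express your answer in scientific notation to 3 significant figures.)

[H⁺] = 10^(−pH) = 10^(−3.89) = 1.288e-04 M. For HA ⇌ H⁺ + A⁻, Ka = [H⁺][A⁻]/[HA] = [H⁺]² / ([HA]₀ − [H⁺]) = (1.288e-04)² / (0.048 − 1.288e-04) = 3.47e-07.

K_a = 3.47e-07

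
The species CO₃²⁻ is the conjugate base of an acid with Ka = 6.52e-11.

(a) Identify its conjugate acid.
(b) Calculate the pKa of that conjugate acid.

(a) The conjugate acid is formed by adding one H⁺ to CO₃²⁻, giving HCO₃⁻. (b) pKa = -log(Ka) = -log(6.52e-11) = 10.19.

Conjugate acid: HCO₃⁻; pK_a = 10.19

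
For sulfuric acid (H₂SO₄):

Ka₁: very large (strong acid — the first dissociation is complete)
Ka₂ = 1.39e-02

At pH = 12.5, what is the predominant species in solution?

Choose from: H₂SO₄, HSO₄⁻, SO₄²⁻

The first dissociation is complete, so H₂SO₄ itself is never the predominant species in water; pKa₂ = -log(1.39e-02) = 1.86. For a polyprotic acid the predominant species crosses at each pKa: below pKa_n the protonated form dominates, above it the deprotonated form does. At pH = 12.5, the predominant species is SO₄²⁻.

SO₄²⁻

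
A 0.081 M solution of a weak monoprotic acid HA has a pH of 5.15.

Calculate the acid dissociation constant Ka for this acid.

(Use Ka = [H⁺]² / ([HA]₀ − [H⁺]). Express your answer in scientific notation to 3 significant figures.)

[H⁺] = 10^(−pH) = 10^(−5.15) = 7.079e-06 M. For HA ⇌ H⁺ + A⁻, Ka = [H⁺][A⁻]/[HA] = [H⁺]² / ([HA]₀ − [H⁺]) = (7.079e-06)² / (0.081 − 7.079e-06) = 6.19e-10.

K_a = 6.19e-10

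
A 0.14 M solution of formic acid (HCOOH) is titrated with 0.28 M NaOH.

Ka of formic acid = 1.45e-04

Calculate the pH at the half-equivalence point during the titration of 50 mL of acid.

At half-equivalence [HA] = [A⁻], so Henderson-Hasselbalch gives pH = pKa = -log(1.45e-04) = 3.84.

pH = pKa = 3.84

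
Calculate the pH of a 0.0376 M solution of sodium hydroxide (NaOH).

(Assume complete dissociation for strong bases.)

[OH⁻] = 0.0376 M for strong base. pOH = -log[OH⁻] = 1.42, pH = 14 - pOH

pH = 12.58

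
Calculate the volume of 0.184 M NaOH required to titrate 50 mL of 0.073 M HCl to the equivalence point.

At equivalence: moles acid = moles base. moles HCl = 0.073 × 50/1000 = 0.00365 mol. V_base = moles / 0.184 × 1000 = 19.8 mL.

V_{base} = 19.8 mL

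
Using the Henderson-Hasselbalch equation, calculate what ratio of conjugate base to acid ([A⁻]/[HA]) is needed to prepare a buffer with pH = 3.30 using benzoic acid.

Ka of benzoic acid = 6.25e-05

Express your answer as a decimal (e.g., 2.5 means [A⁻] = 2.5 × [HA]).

pKa = -log(6.25e-05) = 4.2041. pH = pKa + log([A⁻]/[HA]), so log([A⁻]/[HA]) = pH − pKa = 3.30 − 4.2041 = -0.9041. [A⁻]/[HA] = 10^(-0.9041) = 0.125

[A⁻]/[HA] = 0.125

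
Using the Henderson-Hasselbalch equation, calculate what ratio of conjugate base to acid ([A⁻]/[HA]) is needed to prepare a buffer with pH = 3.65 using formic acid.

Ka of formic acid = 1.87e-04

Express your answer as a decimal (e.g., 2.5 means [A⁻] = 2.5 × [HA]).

pKa = -log(1.87e-04) = 3.7282. pH = pKa + log([A⁻]/[HA]), so log([A⁻]/[HA]) = pH − pKa = 3.65 − 3.7282 = -0.0782. [A⁻]/[HA] = 10^(-0.0782) = 0.835

[A⁻]/[HA] = 0.835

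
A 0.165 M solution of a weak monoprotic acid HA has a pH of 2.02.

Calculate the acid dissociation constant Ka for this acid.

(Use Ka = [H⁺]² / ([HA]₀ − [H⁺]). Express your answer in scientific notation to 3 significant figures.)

[H⁺] = 10^(−pH) = 10^(−2.02) = 9.550e-03 M. For HA ⇌ H⁺ + A⁻, Ka = [H⁺][A⁻]/[HA] = [H⁺]² / ([HA]₀ − [H⁺]) = (9.550e-03)² / (0.165 − 9.550e-03) = 5.87e-04.

K_a = 5.87e-04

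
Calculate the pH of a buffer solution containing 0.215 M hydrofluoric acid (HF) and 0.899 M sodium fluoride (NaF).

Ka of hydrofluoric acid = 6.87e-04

pKa = -log(6.87e-04) = 3.16. pH = pKa + log([A⁻]/[HA]) = 3.16 + log(0.899/0.215)

pH = 3.78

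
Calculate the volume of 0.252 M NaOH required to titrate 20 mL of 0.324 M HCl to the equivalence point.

At equivalence: moles acid = moles base. moles HCl = 0.324 × 20/1000 = 0.00648 mol. V_base = moles / 0.252 × 1000 = 25.7 mL.

V_{base} = 25.7 mL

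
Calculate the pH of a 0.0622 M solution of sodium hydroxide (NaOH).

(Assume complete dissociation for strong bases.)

[OH⁻] = 0.0622 M for strong base. pOH = -log[OH⁻] = 1.21, pH = 14 - pOH

pH = 12.79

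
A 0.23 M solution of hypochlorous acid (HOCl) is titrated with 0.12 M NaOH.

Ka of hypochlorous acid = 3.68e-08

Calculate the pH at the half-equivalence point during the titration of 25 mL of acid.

At half-equivalence [HA] = [A⁻], so Henderson-Hasselbalch gives pH = pKa = -log(3.68e-08) = 7.43.

pH = pKa = 7.43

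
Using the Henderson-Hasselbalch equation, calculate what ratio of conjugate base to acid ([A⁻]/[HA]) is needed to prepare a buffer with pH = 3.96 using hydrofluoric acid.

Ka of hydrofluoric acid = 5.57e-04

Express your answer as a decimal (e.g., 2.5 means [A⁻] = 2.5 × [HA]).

pKa = -log(5.57e-04) = 3.2541. pH = pKa + log([A⁻]/[HA]), so log([A⁻]/[HA]) = pH − pKa = 3.96 − 3.2541 = 0.7059. [A⁻]/[HA] = 10^(0.7059) = 5.08

[A⁻]/[HA] = 5.08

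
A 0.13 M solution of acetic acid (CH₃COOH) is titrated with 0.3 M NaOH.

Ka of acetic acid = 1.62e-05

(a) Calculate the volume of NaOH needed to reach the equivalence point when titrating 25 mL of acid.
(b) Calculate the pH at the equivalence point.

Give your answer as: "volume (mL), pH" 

moles acid = 0.13 × 25/1000 = 0.00325 mol; V_base = moles/0.3 × 1000 = 10.8 mL. At equivalence only the conjugate base is present: [A⁻] = 0.00325/0.036 = 9.0698e-02 M. Kb = Kw/Ka = 6.17e-10; [OH⁻] = √(Kb × [A⁻]) = 7.4824e-06; pOH = 5.13; pH = 14 - pOH = 8.87.

V = 10.8 mL, pH = 8.87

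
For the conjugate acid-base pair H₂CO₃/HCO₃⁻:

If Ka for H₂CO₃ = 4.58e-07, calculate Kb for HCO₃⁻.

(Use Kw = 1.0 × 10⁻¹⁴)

For a conjugate pair Ka × Kb = Kw, so Kb = Kw/Ka = 1.0 × 10⁻¹⁴ / 4.58e-07 = 2.18e-08.

K_b = 2.18e-08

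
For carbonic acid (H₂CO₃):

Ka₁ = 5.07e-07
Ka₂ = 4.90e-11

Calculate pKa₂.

pKa₂ = -log(Ka₂) = -log(4.90e-11) = 10.31.

pK_{a2} = 10.31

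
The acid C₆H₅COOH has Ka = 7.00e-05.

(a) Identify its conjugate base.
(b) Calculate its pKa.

(a) The conjugate base is formed by removing one H⁺ from C₆H₅COOH, giving C₆H₅COO⁻. (b) pKa = -log(Ka) = -log(7.00e-05) = 4.15.

Conjugate base: C₆H₅COO⁻; pK_a = 4.15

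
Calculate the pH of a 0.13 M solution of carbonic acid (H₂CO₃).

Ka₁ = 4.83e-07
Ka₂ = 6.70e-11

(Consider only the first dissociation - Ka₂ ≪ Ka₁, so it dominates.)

First dissociation dominates. From Ka₁ = [H⁺][HA⁻]/[H₂A], x² + Ka₁·x − Ka₁·C = 0 with C = 0.13 M and Ka₁ = 4.83e-07. Solving: [H⁺] = (−Ka₁ + √(Ka₁² + 4·Ka₁·C)) / 2 = 2.5034e-04 M. pH = -log(2.5034e-04) = 3.60.

pH = 3.60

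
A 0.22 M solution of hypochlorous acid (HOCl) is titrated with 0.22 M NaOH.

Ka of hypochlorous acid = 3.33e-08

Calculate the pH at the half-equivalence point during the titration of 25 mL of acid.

At half-equivalence [HA] = [A⁻], so Henderson-Hasselbalch gives pH = pKa = -log(3.33e-08) = 7.48.

pH = pKa = 7.48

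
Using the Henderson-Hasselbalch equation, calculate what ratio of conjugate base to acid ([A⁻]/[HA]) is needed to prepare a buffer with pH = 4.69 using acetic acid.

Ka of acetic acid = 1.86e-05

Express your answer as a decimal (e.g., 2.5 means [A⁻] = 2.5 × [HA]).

pKa = -log(1.86e-05) = 4.7305. pH = pKa + log([A⁻]/[HA]), so log([A⁻]/[HA]) = pH − pKa = 4.69 − 4.7305 = -0.0405. [A⁻]/[HA] = 10^(-0.0405) = 0.911

[A⁻]/[HA] = 0.911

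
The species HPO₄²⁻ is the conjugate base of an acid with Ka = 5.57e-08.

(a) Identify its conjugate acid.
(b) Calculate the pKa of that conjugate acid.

(a) The conjugate acid is formed by adding one H⁺ to HPO₄²⁻, giving H₂PO₄⁻. (b) pKa = -log(Ka) = -log(5.57e-08) = 7.25.

Conjugate acid: H₂PO₄⁻; pK_a = 7.25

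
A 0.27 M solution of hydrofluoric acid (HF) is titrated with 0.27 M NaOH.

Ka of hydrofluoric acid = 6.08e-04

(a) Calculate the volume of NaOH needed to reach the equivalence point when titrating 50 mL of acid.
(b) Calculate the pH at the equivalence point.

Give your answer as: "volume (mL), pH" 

moles acid = 0.27 × 50/1000 = 0.0135 mol; V_base = moles/0.27 × 1000 = 50.0 mL. At equivalence only the conjugate base is present: [A⁻] = 0.0135/0.100 = 1.3500e-01 M. Kb = Kw/Ka = 1.64e-11; [OH⁻] = √(Kb × [A⁻]) = 1.4901e-06; pOH = 5.83; pH = 14 - pOH = 8.17.

V = 50.0 mL, pH = 8.17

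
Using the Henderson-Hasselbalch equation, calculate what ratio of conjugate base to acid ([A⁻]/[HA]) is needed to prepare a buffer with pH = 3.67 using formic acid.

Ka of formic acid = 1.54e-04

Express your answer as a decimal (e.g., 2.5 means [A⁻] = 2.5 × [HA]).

pKa = -log(1.54e-04) = 3.8125. pH = pKa + log([A⁻]/[HA]), so log([A⁻]/[HA]) = pH − pKa = 3.67 − 3.8125 = -0.1425. [A⁻]/[HA] = 10^(-0.1425) = 0.720

[A⁻]/[HA] = 0.720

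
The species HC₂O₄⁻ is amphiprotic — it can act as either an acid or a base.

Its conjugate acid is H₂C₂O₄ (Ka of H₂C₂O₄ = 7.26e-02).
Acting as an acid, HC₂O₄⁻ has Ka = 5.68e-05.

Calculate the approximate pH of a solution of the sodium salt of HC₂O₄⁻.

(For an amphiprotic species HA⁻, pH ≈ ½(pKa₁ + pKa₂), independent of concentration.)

pKa₁ = -log(7.26e-02) = 1.14; pKa₂ = -log(5.68e-05) = 4.25. For an amphiprotic species, pH ≈ ½(pKa₁ + pKa₂) = ½(1.14 + 4.25) = 2.69.

pH = 2.69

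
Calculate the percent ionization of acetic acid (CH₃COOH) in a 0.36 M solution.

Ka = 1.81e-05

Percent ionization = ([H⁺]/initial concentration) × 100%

Using Ka equilibrium: x² + Ka×x - Ka×C = 0. Solving: [H⁺] = 2.5436e-03. Percent = (2.5436e-03/0.36) × 100

Percent ionization = 0.707%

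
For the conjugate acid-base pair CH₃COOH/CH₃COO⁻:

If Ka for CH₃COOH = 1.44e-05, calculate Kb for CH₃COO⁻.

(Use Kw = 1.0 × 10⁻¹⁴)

For a conjugate pair Ka × Kb = Kw, so Kb = Kw/Ka = 1.0 × 10⁻¹⁴ / 1.44e-05 = 6.94e-10.

K_b = 6.94e-10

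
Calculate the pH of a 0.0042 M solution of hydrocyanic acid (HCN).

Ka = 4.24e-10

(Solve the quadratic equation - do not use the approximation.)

x² + Ka×x - Ka×C = 0. Using quadratic formula: [H⁺] = 1.3343e-06

pH = 5.87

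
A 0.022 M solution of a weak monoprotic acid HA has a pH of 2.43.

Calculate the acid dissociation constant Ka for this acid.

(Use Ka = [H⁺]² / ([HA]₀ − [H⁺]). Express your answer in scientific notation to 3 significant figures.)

[H⁺] = 10^(−pH) = 10^(−2.43) = 3.715e-03 M. For HA ⇌ H⁺ + A⁻, Ka = [H⁺][A⁻]/[HA] = [H⁺]² / ([HA]₀ − [H⁺]) = (3.715e-03)² / (0.022 − 3.715e-03) = 7.55e-04.

K_a = 7.55e-04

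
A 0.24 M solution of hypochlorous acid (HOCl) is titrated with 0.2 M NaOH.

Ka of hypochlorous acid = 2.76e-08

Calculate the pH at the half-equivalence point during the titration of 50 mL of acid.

At half-equivalence [HA] = [A⁻], so Henderson-Hasselbalch gives pH = pKa = -log(2.76e-08) = 7.56.

pH = pKa = 7.56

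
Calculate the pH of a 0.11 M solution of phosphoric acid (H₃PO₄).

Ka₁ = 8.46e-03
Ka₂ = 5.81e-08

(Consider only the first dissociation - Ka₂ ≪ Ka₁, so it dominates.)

First dissociation dominates. From Ka₁ = [H⁺][HA⁻]/[H₂A], x² + Ka₁·x − Ka₁·C = 0 with C = 0.11 M and Ka₁ = 8.46e-03. Solving: [H⁺] = (−Ka₁ + √(Ka₁² + 4·Ka₁·C)) / 2 = 2.6568e-02 M. pH = -log(2.6568e-02) = 1.58.

pH = 1.58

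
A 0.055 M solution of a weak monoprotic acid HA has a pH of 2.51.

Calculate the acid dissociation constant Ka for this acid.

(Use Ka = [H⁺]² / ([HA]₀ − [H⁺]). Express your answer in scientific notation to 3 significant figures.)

[H⁺] = 10^(−pH) = 10^(−2.51) = 3.090e-03 M. For HA ⇌ H⁺ + A⁻, Ka = [H⁺][A⁻]/[HA] = [H⁺]² / ([HA]₀ − [H⁺]) = (3.090e-03)² / (0.055 − 3.090e-03) = 1.84e-04.

K_a = 1.84e-04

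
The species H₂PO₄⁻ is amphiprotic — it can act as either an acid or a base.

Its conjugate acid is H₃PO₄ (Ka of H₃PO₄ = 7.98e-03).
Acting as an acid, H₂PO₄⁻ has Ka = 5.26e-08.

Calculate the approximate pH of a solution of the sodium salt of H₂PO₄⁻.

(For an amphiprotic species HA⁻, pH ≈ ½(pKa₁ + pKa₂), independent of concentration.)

pKa₁ = -log(7.98e-03) = 2.10; pKa₂ = -log(5.26e-08) = 7.28. For an amphiprotic species, pH ≈ ½(pKa₁ + pKa₂) = ½(2.10 + 7.28) = 4.69.

pH = 4.69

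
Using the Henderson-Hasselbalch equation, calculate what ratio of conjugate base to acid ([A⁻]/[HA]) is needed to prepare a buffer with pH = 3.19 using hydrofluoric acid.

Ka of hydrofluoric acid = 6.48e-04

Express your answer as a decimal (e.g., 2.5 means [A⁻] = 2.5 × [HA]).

pKa = -log(6.48e-04) = 3.1884. pH = pKa + log([A⁻]/[HA]), so log([A⁻]/[HA]) = pH − pKa = 3.19 − 3.1884 = 0.0016. [A⁻]/[HA] = 10^(0.0016) = 1.00

[A⁻]/[HA] = 1.00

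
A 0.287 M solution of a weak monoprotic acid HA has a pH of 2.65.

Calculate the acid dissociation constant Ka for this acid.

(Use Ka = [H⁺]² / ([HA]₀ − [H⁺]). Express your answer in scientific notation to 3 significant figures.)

[H⁺] = 10^(−pH) = 10^(−2.65) = 2.239e-03 M. For HA ⇌ H⁺ + A⁻, Ka = [H⁺][A⁻]/[HA] = [H⁺]² / ([HA]₀ − [H⁺]) = (2.239e-03)² / (0.287 − 2.239e-03) = 1.76e-05.

K_a = 1.76e-05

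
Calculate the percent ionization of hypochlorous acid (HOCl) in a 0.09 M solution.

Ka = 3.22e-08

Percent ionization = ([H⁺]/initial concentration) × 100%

Using Ka equilibrium: x² + Ka×x - Ka×C = 0. Solving: [H⁺] = 5.3817e-05. Percent = (5.3817e-05/0.09) × 100

Percent ionization = 0.0598%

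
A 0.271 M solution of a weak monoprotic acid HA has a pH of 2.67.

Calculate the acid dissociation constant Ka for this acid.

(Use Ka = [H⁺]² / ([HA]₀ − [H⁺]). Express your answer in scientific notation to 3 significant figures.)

[H⁺] = 10^(−pH) = 10^(−2.67) = 2.138e-03 M. For HA ⇌ H⁺ + A⁻, Ka = [H⁺][A⁻]/[HA] = [H⁺]² / ([HA]₀ − [H⁺]) = (2.138e-03)² / (0.271 − 2.138e-03) = 1.70e-05.

K_a = 1.70e-05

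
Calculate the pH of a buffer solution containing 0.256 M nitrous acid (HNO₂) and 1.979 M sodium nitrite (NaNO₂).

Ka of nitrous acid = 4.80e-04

pKa = -log(4.80e-04) = 3.32. pH = pKa + log([A⁻]/[HA]) = 3.32 + log(1.979/0.256)

pH = 4.21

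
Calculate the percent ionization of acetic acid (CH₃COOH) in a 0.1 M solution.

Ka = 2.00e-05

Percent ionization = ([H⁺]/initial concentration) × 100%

Using Ka equilibrium: x² + Ka×x - Ka×C = 0. Solving: [H⁺] = 1.4042e-03. Percent = (1.4042e-03/0.1) × 100

Percent ionization = 1.4%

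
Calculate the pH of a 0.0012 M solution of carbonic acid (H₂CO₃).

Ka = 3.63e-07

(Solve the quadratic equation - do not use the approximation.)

x² + Ka×x - Ka×C = 0. Using quadratic formula: [H⁺] = 2.0690e-05

pH = 4.68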